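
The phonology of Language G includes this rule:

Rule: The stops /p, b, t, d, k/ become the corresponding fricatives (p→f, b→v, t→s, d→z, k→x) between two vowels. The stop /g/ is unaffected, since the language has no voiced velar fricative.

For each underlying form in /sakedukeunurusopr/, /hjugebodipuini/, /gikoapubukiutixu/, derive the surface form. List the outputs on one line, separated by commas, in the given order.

saxezuxeunurusopr, hjugevozifuini, gixoafuvuxiusixu

/sakedukeunurusopr/: /k/ is a stop between vowels /a/ and /e/, so it spirantizes to the fricative [x]. /d/ is a stop between vowels /e/ and /u/, so it spirantizes to the fricative [z]. /k/ is a stop between vowels /u/ and /e/, so it spirantizes to the fricative [x]. → [saxezuxeunurusopr].
/hjugebodipuini/: /b/ is a stop between vowels /e/ and /o/, so it spirantizes to the fricative [v]. /d/ is a stop between vowels /o/ and /i/, so it spirantizes to the fricative [z]. /p/ is a stop between vowels /i/ and /u/, so it spirantizes to the fricative [f]. → [hjugevozifuini].
/gikoapubukiutixu/: /k/ is a stop between vowels /i/ and /o/, so it spirantizes to the fricative [x]. /p/ is a stop between vowels /a/ and /u/, so it spirantizes to the fricative [f]. /b/ is a stop between vowels /u/ and /u/, so it spirantizes to the fricative [v]. /k/ is a stop between vowels /u/ and /i/, so it spirantizes to the fricative [x]. /t/ is a stop between vowels /u/ and /i/, so it spirantizes to the fricative [s]. → [gixoafuvuxiusixu].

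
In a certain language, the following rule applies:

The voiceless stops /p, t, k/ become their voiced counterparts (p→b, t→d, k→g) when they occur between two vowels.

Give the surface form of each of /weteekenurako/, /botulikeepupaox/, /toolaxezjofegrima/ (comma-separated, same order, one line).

/weteekenurako/: /t/ is a voiceless stop between vowels /e/ and /e/, so it voices to [d]. /k/ is a voiceless stop between vowels /e/ and /e/, so it voices to [g]. /k/ is a voiceless stop between vowels /a/ and /o/, so it voices to [g]. → [wedeegenurago].
/botulikeepupaox/: /t/ is a voiceless stop between vowels /o/ and /u/, so it voices to [d]. /k/ is a voiceless stop between vowels /i/ and /e/, so it voices to [g]. /p/ is a voiceless stop between vowels /e/ and /u/, so it voices to [b]. /p/ is a voiceless stop between vowels /u/ and /a/, so it voices to [b]. → [boduligeebubaox].
/toolaxezjofegrima/: the rule's environment is not met; surfaces unchanged as [toolaxezjofegrima].

wedeegenurago, boduligeebubaox, toolaxezjofegrima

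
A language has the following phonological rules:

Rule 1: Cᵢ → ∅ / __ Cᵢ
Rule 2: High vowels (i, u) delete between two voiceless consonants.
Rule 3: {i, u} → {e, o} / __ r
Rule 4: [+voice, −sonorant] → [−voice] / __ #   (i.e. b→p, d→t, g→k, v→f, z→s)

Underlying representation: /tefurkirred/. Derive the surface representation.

teforkeret

Rule 1 (degemination): /rr/ is a geminate; the first /r/ deletes. /tefurkirred/ → tefurkired.
Rule 2 (high vowel syncope): no segment meets the environment; /tefurkired/ is unchanged.
Rule 3 (pre-rhotic lowering): /u/ is a high vowel immediately before /r/, so it lowers to [o]. /i/ is a high vowel immediately before /r/, so it lowers to [e]. /tefurkired/ → teforkered.
Rule 4 (final devoicing): /d/ is a voiced obstruent in word-final position, so it devoices to [t]. /teforkered/ → teforkeret.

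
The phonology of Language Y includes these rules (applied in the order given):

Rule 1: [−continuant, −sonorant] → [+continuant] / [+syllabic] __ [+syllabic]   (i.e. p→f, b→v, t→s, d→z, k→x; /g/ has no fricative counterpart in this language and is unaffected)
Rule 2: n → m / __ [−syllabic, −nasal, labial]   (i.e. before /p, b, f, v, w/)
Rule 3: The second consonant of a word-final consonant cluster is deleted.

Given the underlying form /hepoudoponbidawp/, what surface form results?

hefouzofombizaw

Rule 1 (intervocalic spirantization): /p/ is a stop between vowels /e/ and /o/, so it spirantizes to the fricative [f]. /d/ is a stop between vowels /u/ and /o/, so it spirantizes to the fricative [z]. /p/ is a stop between vowels /o/ and /o/, so it spirantizes to the fricative [f]. /d/ is a stop between vowels /i/ and /a/, so it spirantizes to the fricative [z]. /hepoudoponbidawp/ → hefouzofonbizawp.
Rule 2 (nasal place assimilation): /n/ precedes the labial consonant /b/, so it assimilates in place to [m]. /hefouzofonbizawp/ → hefouzofombizawp.
Rule 3 (final cluster simplification): /p/ is the second consonant of a word-final cluster /wp/, so it deletes. /hefouzofombizawp/ → hefouzofombizaw.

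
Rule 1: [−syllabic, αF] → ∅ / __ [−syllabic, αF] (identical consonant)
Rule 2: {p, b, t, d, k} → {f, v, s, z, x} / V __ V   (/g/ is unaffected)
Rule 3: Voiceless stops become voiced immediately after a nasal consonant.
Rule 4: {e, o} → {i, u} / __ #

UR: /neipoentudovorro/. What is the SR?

neifoenduzovoru

Rule 1 (degemination): /rr/ is a geminate; the first /r/ deletes. /neipoentudovorro/ → neipoentudovoro.
Rule 2 (intervocalic spirantization): /p/ is a stop between vowels /i/ and /o/, so it spirantizes to the fricative [f]. /d/ is a stop between vowels /u/ and /o/, so it spirantizes to the fricative [z]. /neipoentudovoro/ → neifoentuzovoro.
Rule 3 (post-nasal voicing): /t/ is a voiceless stop immediately after the nasal /n/, so it voices to [d]. /neifoentuzovoro/ → neifoenduzovoro.
Rule 4 (final vowel raising): /o/ is a mid vowel in word-final position, so it raises to [u]. /neifoenduzovoro/ → neifoenduzovoru.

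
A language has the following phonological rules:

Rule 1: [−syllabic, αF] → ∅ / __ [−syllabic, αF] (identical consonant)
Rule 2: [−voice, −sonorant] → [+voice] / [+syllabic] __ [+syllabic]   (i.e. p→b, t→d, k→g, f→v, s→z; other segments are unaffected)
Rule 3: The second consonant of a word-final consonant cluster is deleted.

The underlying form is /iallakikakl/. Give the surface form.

ialagigak

Rule 1 (degemination): /ll/ is a geminate; the first /l/ deletes. /iallakikakl/ → ialakikakl.
Rule 2 (intervocalic voicing): /k/ is a voiceless obstruent between vowels /a/ and /i/, so it voices to [g]. /k/ is a voiceless obstruent between vowels /i/ and /a/, so it voices to [g]. /ialakikakl/ → ialagigakl.
Rule 3 (final cluster simplification): /l/ is the second consonant of a word-final cluster /kl/, so it deletes. /ialagigakl/ → ialagigak.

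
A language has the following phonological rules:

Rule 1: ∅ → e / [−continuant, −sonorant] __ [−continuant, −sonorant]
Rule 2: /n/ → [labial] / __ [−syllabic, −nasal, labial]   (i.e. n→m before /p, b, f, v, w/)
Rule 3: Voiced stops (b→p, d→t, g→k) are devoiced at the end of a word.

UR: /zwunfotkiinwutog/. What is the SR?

Rule 1 (stop-cluster e-epenthesis): /t/ and /k/ form a stop–stop cluster, so [e] is inserted between them. /zwunfotkiinwutog/ → zwunfotekiinwutog.
Rule 2 (nasal place assimilation): /n/ precedes the labial consonant /f/, so it assimilates in place to [m]. /n/ precedes the labial consonant /w/, so it assimilates in place to [m]. /zwunfotekiinwutog/ → zwumfotekiimwutog.
Rule 3 (final devoicing): /g/ is a voiced stop in word-final position, so it devoices to [k]. /zwumfotekiimwutog/ → zwumfotekiimwutok.

zwumfotekiimwutok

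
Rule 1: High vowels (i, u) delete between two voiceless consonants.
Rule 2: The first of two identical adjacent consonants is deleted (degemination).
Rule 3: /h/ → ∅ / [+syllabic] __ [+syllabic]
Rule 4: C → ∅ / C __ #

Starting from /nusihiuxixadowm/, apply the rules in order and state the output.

nushiuxadow

Rule 1 (high vowel syncope): /i/ is a high vowel flanked by voiceless consonants /s/ and /h/, so it deletes. /i/ is a high vowel flanked by voiceless consonants /x/ and /x/, so it deletes. /nusihiuxixadowm/ → nushiuxxadowm.
Rule 2 (degemination): /xx/ is a geminate; the first /x/ deletes. /nushiuxxadowm/ → nushiuxadowm.
Rule 3 (intervocalic h-deletion): no segment meets the environment; /nushiuxadowm/ is unchanged.
Rule 4 (final cluster simplification): /m/ is the second consonant of a word-final cluster /wm/, so it deletes. /nushiuxadowm/ → nushiuxadow.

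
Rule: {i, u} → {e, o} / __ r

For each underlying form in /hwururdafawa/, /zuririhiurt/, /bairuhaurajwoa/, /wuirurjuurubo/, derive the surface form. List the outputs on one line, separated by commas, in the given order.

/hwururdafawa/: /u/ is a high vowel immediately before /r/, so it lowers to [o]. /u/ is a high vowel immediately before /r/, so it lowers to [o]. → [hworordafawa].
/zuririhiurt/: /u/ is a high vowel immediately before /r/, so it lowers to [o]. /i/ is a high vowel immediately before /r/, so it lowers to [e]. /u/ is a high vowel immediately before /r/, so it lowers to [o]. → [zorerihiort].
/bairuhaurajwoa/: /i/ is a high vowel immediately before /r/, so it lowers to [e]. /u/ is a high vowel immediately before /r/, so it lowers to [o]. → [baeruhaorajwoa].
/wuirurjuurubo/: /i/ is a high vowel immediately before /r/, so it lowers to [e]. /u/ is a high vowel immediately before /r/, so it lowers to [o]. /u/ is a high vowel immediately before /r/, so it lowers to [o]. → [wuerorjuorubo].

hworordafawa, zorerihiort, baeruhaorajwoa, wuerorjuorubo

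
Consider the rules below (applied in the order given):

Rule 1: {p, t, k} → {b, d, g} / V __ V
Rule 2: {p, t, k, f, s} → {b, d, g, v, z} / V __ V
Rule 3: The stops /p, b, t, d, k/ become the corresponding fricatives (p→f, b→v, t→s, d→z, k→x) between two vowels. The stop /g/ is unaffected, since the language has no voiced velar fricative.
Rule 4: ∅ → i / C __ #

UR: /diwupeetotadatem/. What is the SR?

Rule 1 (intervocalic voicing): /p/ is a voiceless stop between vowels /u/ and /e/, so it voices to [b]. /t/ is a voiceless stop between vowels /e/ and /o/, so it voices to [d]. /t/ is a voiceless stop between vowels /o/ and /a/, so it voices to [d]. /t/ is a voiceless stop between vowels /a/ and /e/, so it voices to [d]. /diwupeetotadatem/ → diwubeedodadadem.
Rule 2 (intervocalic voicing): no segment meets the environment; /diwubeedodadadem/ is unchanged.
Rule 3 (intervocalic spirantization): /b/ is a stop between vowels /u/ and /e/, so it spirantizes to the fricative [v]. /d/ is a stop between vowels /e/ and /o/, so it spirantizes to the fricative [z]. /d/ is a stop between vowels /o/ and /a/, so it spirantizes to the fricative [z]. /d/ is a stop between vowels /a/ and /a/, so it spirantizes to the fricative [z]. /d/ is a stop between vowels /a/ and /e/, so it spirantizes to the fricative [z]. /diwubeedodadadem/ → diwuveezozazazem.
Rule 4 (final i-epenthesis): the form ends in the consonant /m/, so [i] is inserted word-finally. /diwuveezozazazem/ → diwuveezozazazemi.

diwuveezozazazemi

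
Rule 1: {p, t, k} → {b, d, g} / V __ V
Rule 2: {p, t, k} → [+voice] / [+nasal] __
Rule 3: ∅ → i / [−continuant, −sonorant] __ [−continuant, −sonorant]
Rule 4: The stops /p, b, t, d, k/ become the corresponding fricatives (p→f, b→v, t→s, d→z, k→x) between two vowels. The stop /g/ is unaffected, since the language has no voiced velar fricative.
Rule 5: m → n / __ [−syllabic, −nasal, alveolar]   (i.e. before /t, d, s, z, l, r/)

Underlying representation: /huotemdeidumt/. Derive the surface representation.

Rule 1 (intervocalic voicing): /t/ is a voiceless stop between vowels /o/ and /e/, so it voices to [d]. /huotemdeidumt/ → huodemdeidumt.
Rule 2 (post-nasal voicing): /t/ is a voiceless stop immediately after the nasal /m/, so it voices to [d]. /huodemdeidumt/ → huodemdeidumd.
Rule 3 (stop-cluster i-epenthesis): no segment meets the environment; /huodemdeidumd/ is unchanged.
Rule 4 (intervocalic spirantization): /d/ is a stop between vowels /o/ and /e/, so it spirantizes to the fricative [z]. /d/ is a stop between vowels /i/ and /u/, so it spirantizes to the fricative [z]. /huodemdeidumd/ → huozemdeizumd.
Rule 5 (nasal place assimilation): /m/ precedes the alveolar consonant /d/, so it assimilates in place to [n]. /m/ precedes the alveolar consonant /d/, so it assimilates in place to [n]. /huozemdeizumd/ → huozendeizund.

huozendeizund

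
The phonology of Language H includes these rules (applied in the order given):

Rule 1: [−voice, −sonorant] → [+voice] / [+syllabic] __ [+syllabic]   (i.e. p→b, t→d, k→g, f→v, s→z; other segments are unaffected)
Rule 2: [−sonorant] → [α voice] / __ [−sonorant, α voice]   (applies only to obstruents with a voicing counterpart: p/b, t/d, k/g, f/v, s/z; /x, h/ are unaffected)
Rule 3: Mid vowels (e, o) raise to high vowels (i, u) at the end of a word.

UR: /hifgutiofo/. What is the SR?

Rule 1 (intervocalic voicing): /t/ is a voiceless obstruent between vowels /u/ and /i/, so it voices to [d]. /f/ is a voiceless obstruent between vowels /o/ and /o/, so it voices to [v]. /hifgutiofo/ → hifgudiovo.
Rule 2 (regressive voicing assimilation): /f/ precedes the voiced obstruent /g/, so it voices to [v] by assimilation. /hifgudiovo/ → hivgudiovo.
Rule 3 (final vowel raising): /o/ is a mid vowel in word-final position, so it raises to [u]. /hivgudiovo/ → hivgudiovu.

hivgudiovu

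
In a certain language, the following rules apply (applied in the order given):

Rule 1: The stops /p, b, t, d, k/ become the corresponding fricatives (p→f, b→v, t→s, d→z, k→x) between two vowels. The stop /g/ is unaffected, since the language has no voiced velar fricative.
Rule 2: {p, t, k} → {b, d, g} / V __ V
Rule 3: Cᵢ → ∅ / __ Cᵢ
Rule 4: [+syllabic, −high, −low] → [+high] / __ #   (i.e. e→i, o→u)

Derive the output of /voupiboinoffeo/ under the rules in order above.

Rule 1 (intervocalic spirantization): /p/ is a stop between vowels /u/ and /i/, so it spirantizes to the fricative [f]. /b/ is a stop between vowels /i/ and /o/, so it spirantizes to the fricative [v]. /voupiboinoffeo/ → voufivoinoffeo.
Rule 2 (intervocalic voicing): no segment meets the environment; /voufivoinoffeo/ is unchanged.
Rule 3 (degemination): /ff/ is a geminate; the first /f/ deletes. /voufivoinoffeo/ → voufivoinofeo.
Rule 4 (final vowel raising): /o/ is a mid vowel in word-final position, so it raises to [u]. /voufivoinofeo/ → voufivoinofeu.

voufivoinofeu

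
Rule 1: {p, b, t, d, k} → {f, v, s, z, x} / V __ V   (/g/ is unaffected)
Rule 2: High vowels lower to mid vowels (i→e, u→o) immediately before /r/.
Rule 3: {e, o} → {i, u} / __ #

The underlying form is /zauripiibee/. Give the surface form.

Rule 1 (intervocalic spirantization): /p/ is a stop between vowels /i/ and /i/, so it spirantizes to the fricative [f]. /b/ is a stop between vowels /i/ and /e/, so it spirantizes to the fricative [v]. /zauripiibee/ → zaurifiivee.
Rule 2 (pre-rhotic lowering): /u/ is a high vowel immediately before /r/, so it lowers to [o]. /zaurifiivee/ → zaorifiivee.
Rule 3 (final vowel raising): /e/ is a mid vowel in word-final position, so it raises to [i]. /zaorifiivee/ → zaorifiivei.

zaorifiivei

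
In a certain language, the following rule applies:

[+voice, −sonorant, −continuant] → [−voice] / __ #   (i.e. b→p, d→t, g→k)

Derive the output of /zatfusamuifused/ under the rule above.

zatfusamuifuset

/d/ is a voiced stop in word-final position, so it devoices to [t].
Surface form: [zatfusamuifuset].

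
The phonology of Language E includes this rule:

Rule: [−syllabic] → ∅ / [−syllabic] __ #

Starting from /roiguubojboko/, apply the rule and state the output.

No segment of /roiguubojboko/ meets the structural description of the rule, so the form surfaces unchanged.

roiguubojboko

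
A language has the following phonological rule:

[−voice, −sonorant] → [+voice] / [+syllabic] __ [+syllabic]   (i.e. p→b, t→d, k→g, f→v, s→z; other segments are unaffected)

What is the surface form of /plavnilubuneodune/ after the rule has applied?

No segment of /plavnilubuneodune/ meets the structural description of the rule, so the form surfaces unchanged.

plavnilubuneodune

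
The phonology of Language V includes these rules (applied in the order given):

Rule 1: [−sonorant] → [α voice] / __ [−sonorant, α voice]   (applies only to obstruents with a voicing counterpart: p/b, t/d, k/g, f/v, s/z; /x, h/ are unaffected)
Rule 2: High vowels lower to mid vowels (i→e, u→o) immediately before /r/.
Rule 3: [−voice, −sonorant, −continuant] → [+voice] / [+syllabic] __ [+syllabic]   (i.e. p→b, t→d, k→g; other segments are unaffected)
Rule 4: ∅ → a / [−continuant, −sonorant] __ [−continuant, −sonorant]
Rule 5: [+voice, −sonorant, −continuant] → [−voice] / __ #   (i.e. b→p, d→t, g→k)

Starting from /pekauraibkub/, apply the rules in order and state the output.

Rule 1 (regressive voicing assimilation): /b/ precedes the voiceless obstruent /k/, so it devoices to [p] by assimilation. /pekauraibkub/ → pekauraipkub.
Rule 2 (pre-rhotic lowering): /u/ is a high vowel immediately before /r/, so it lowers to [o]. /pekauraipkub/ → pekaoraipkub.
Rule 3 (intervocalic voicing): /k/ is a voiceless stop between vowels /e/ and /a/, so it voices to [g]. /pekaoraipkub/ → pegaoraipkub.
Rule 4 (stop-cluster a-epenthesis): /p/ and /k/ form a stop–stop cluster, so [a] is inserted between them. /pegaoraipkub/ → pegaoraipakub.
Rule 5 (final devoicing): /b/ is a voiced stop in word-final position, so it devoices to [p]. /pegaoraipakub/ → pegaoraipakup.

pegaoraipakup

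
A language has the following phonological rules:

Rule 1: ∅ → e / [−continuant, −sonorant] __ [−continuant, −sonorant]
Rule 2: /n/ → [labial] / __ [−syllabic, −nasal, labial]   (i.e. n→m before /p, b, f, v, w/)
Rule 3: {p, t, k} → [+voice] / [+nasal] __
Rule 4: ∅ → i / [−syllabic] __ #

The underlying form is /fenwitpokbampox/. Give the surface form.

femwitepokebamboxi

Rule 1 (stop-cluster e-epenthesis): /t/ and /p/ form a stop–stop cluster, so [e] is inserted between them. /k/ and /b/ form a stop–stop cluster, so [e] is inserted between them. /fenwitpokbampox/ → fenwitepokebampox.
Rule 2 (nasal place assimilation): /n/ precedes the labial consonant /w/, so it assimilates in place to [m]. /fenwitepokebampox/ → femwitepokebampox.
Rule 3 (post-nasal voicing): /p/ is a voiceless stop immediately after the nasal /m/, so it voices to [b]. /femwitepokebampox/ → femwitepokebambox.
Rule 4 (final i-epenthesis): the form ends in the consonant /x/, so [i] is inserted word-finally. /femwitepokebambox/ → femwitepokebamboxi.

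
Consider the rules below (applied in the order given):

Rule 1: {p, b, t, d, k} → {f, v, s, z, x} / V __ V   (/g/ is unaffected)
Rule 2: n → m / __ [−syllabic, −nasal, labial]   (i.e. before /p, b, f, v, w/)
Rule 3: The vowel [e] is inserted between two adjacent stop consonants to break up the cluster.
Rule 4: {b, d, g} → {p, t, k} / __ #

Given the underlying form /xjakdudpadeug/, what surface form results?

Rule 1 (intervocalic spirantization): /d/ is a stop between vowels /a/ and /e/, so it spirantizes to the fricative [z]. /xjakdudpadeug/ → xjakdudpazeug.
Rule 2 (nasal place assimilation): no segment meets the environment; /xjakdudpazeug/ is unchanged.
Rule 3 (stop-cluster e-epenthesis): /k/ and /d/ form a stop–stop cluster, so [e] is inserted between them. /d/ and /p/ form a stop–stop cluster, so [e] is inserted between them. /xjakdudpazeug/ → xjakedudepazeug.
Rule 4 (final devoicing): /g/ is a voiced stop in word-final position, so it devoices to [k]. /xjakedudepazeug/ → xjakedudepazeuk.

xjakedudepazeuk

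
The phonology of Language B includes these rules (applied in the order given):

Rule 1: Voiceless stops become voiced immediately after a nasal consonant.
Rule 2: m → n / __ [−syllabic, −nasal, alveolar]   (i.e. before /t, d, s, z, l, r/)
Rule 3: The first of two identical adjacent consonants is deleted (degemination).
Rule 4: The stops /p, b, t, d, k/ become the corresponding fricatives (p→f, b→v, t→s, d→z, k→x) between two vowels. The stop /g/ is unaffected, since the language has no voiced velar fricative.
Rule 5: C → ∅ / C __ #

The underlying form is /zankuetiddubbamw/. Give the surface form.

zanguesizuvam

Rule 1 (post-nasal voicing): /k/ is a voiceless stop immediately after the nasal /n/, so it voices to [g]. /zankuetiddubbamw/ → zanguetiddubbamw.
Rule 2 (nasal place assimilation): no segment meets the environment; /zanguetiddubbamw/ is unchanged.
Rule 3 (degemination): /dd/ is a geminate; the first /d/ deletes. /bb/ is a geminate; the first /b/ deletes. /zanguetiddubbamw/ → zanguetidubamw.
Rule 4 (intervocalic spirantization): /t/ is a stop between vowels /e/ and /i/, so it spirantizes to the fricative [s]. /d/ is a stop between vowels /i/ and /u/, so it spirantizes to the fricative [z]. /b/ is a stop between vowels /u/ and /a/, so it spirantizes to the fricative [v]. /zanguetidubamw/ → zanguesizuvamw.
Rule 5 (final cluster simplification): /w/ is the second consonant of a word-final cluster /mw/, so it deletes. /zanguesizuvamw/ → zanguesizuvam.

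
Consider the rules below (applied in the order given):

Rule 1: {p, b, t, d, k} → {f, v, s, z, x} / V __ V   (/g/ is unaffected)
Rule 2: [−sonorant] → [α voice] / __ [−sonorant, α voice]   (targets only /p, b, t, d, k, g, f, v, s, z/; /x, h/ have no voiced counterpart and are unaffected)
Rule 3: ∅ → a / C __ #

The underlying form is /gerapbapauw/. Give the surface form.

gerabbafauwa

Rule 1 (intervocalic spirantization): /p/ is a stop between vowels /a/ and /a/, so it spirantizes to the fricative [f]. /gerapbapauw/ → gerapbafauw.
Rule 2 (regressive voicing assimilation): /p/ precedes the voiced obstruent /b/, so it voices to [b] by assimilation. /gerapbafauw/ → gerabbafauw.
Rule 3 (final a-epenthesis): the form ends in the consonant /w/, so [a] is inserted word-finally. /gerabbafauw/ → gerabbafauwa.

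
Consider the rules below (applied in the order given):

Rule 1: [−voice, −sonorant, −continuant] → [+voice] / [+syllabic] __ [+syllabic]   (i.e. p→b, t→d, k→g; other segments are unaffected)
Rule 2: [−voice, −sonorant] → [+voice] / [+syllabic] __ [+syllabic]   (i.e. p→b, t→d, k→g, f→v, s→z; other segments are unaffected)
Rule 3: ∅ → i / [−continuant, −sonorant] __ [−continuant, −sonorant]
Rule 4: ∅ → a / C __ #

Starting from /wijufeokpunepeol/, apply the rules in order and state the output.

Rule 1 (intervocalic voicing): /p/ is a voiceless stop between vowels /e/ and /e/, so it voices to [b]. /wijufeokpunepeol/ → wijufeokpunebeol.
Rule 2 (intervocalic voicing): /f/ is a voiceless obstruent between vowels /u/ and /e/, so it voices to [v]. /wijufeokpunebeol/ → wijuveokpunebeol.
Rule 3 (stop-cluster i-epenthesis): /k/ and /p/ form a stop–stop cluster, so [i] is inserted between them. /wijuveokpunebeol/ → wijuveokipunebeol.
Rule 4 (final a-epenthesis): the form ends in the consonant /l/, so [a] is inserted word-finally. /wijuveokipunebeol/ → wijuveokipunebeola.

wijuveokipunebeola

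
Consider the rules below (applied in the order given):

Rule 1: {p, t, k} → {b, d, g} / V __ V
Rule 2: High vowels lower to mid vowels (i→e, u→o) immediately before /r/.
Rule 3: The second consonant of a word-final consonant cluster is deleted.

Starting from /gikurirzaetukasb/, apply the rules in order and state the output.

gigorerzaedugas

Rule 1 (intervocalic voicing): /k/ is a voiceless stop between vowels /i/ and /u/, so it voices to [g]. /t/ is a voiceless stop between vowels /e/ and /u/, so it voices to [d]. /k/ is a voiceless stop between vowels /u/ and /a/, so it voices to [g]. /gikurirzaetukasb/ → gigurirzaedugasb.
Rule 2 (pre-rhotic lowering): /u/ is a high vowel immediately before /r/, so it lowers to [o]. /i/ is a high vowel immediately before /r/, so it lowers to [e]. /gigurirzaedugasb/ → gigorerzaedugasb.
Rule 3 (final cluster simplification): /b/ is the second consonant of a word-final cluster /sb/, so it deletes. /gigorerzaedugasb/ → gigorerzaedugas.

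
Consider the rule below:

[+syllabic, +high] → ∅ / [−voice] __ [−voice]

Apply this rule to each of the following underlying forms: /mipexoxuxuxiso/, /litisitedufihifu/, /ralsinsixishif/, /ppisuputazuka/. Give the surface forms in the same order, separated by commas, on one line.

mipexoxxxso, litstedufhfu, ralsinsxshf, ppsptazuka

/mipexoxuxuxiso/: /u/ is a high vowel flanked by voiceless consonants /x/ and /x/, so it deletes. /u/ is a high vowel flanked by voiceless consonants /x/ and /x/, so it deletes. /i/ is a high vowel flanked by voiceless consonants /x/ and /s/, so it deletes. → [mipexoxxxso].
/litisitedufihifu/: /i/ is a high vowel flanked by voiceless consonants /t/ and /s/, so it deletes. /i/ is a high vowel flanked by voiceless consonants /s/ and /t/, so it deletes. /i/ is a high vowel flanked by voiceless consonants /f/ and /h/, so it deletes. /i/ is a high vowel flanked by voiceless consonants /h/ and /f/, so it deletes. → [litstedufhfu].
/ralsinsixishif/: /i/ is a high vowel flanked by voiceless consonants /s/ and /x/, so it deletes. /i/ is a high vowel flanked by voiceless consonants /x/ and /s/, so it deletes. /i/ is a high vowel flanked by voiceless consonants /h/ and /f/, so it deletes. → [ralsinsxshf].
/ppisuputazuka/: /i/ is a high vowel flanked by voiceless consonants /p/ and /s/, so it deletes. /u/ is a high vowel flanked by voiceless consonants /s/ and /p/, so it deletes. /u/ is a high vowel flanked by voiceless consonants /p/ and /t/, so it deletes. → [ppsptazuka].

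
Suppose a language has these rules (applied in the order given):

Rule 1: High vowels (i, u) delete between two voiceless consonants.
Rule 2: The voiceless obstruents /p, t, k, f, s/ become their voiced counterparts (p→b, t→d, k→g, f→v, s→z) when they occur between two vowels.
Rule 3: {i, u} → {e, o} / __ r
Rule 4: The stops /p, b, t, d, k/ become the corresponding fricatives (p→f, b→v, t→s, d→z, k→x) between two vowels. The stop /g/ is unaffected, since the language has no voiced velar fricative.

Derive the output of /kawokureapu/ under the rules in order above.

Rule 1 (high vowel syncope): no segment meets the environment; /kawokureapu/ is unchanged.
Rule 2 (intervocalic voicing): /k/ is a voiceless obstruent between vowels /o/ and /u/, so it voices to [g]. /p/ is a voiceless obstruent between vowels /a/ and /u/, so it voices to [b]. /kawokureapu/ → kawogureabu.
Rule 3 (pre-rhotic lowering): /u/ is a high vowel immediately before /r/, so it lowers to [o]. /kawogureabu/ → kawogoreabu.
Rule 4 (intervocalic spirantization): /b/ is a stop between vowels /a/ and /u/, so it spirantizes to the fricative [v]. /kawogoreabu/ → kawogoreavu.

kawogoreavu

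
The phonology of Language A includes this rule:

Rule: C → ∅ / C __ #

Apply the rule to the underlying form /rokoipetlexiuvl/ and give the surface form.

rokoipetlexiuv

/l/ is the second consonant of a word-final cluster /vl/, so it deletes.
Surface form: [rokoipetlexiuv].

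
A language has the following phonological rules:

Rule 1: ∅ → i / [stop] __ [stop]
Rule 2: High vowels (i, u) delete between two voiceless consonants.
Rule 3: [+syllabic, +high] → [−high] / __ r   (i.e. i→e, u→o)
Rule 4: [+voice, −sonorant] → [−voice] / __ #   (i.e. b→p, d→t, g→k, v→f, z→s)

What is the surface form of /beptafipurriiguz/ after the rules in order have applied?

Rule 1 (stop-cluster i-epenthesis): /p/ and /t/ form a stop–stop cluster, so [i] is inserted between them. /beptafipurriiguz/ → bepitafipurriiguz.
Rule 2 (high vowel syncope): /i/ is a high vowel flanked by voiceless consonants /p/ and /t/, so it deletes. /i/ is a high vowel flanked by voiceless consonants /f/ and /p/, so it deletes. /bepitafipurriiguz/ → beptafpurriiguz.
Rule 3 (pre-rhotic lowering): /u/ is a high vowel immediately before /r/, so it lowers to [o]. /beptafpurriiguz/ → beptafporriiguz.
Rule 4 (final devoicing): /z/ is a voiced obstruent in word-final position, so it devoices to [s]. /beptafporriiguz/ → beptafporriigus.

beptafporriigus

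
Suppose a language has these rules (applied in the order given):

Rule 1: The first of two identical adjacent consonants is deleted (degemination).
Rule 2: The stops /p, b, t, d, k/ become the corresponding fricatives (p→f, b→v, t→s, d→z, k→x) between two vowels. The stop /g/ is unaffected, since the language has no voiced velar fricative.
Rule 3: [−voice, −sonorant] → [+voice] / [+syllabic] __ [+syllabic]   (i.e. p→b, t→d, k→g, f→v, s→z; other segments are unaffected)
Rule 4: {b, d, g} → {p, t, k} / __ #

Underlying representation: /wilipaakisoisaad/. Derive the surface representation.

wilivaaxizoizaat

Rule 1 (degemination): no segment meets the environment; /wilipaakisoisaad/ is unchanged.
Rule 2 (intervocalic spirantization): /p/ is a stop between vowels /i/ and /a/, so it spirantizes to the fricative [f]. /k/ is a stop between vowels /a/ and /i/, so it spirantizes to the fricative [x]. /wilipaakisoisaad/ → wilifaaxisoisaad.
Rule 3 (intervocalic voicing): /f/ is a voiceless obstruent between vowels /i/ and /a/, so it voices to [v]. /s/ is a voiceless obstruent between vowels /i/ and /o/, so it voices to [z]. /s/ is a voiceless obstruent between vowels /i/ and /a/, so it voices to [z]. /wilifaaxisoisaad/ → wilivaaxizoizaad.
Rule 4 (final devoicing): /d/ is a voiced stop in word-final position, so it devoices to [t]. /wilivaaxizoizaad/ → wilivaaxizoizaat.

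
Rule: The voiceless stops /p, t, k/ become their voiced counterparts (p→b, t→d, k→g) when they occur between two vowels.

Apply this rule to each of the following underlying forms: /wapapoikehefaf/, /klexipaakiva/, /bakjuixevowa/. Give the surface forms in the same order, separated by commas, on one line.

wababoigehefaf, klexibaagiva, bakjuixevowa

/wapapoikehefaf/: /p/ is a voiceless stop between vowels /a/ and /a/, so it voices to [b]. /p/ is a voiceless stop between vowels /a/ and /o/, so it voices to [b]. /k/ is a voiceless stop between vowels /i/ and /e/, so it voices to [g]. → [wababoigehefaf].
/klexipaakiva/: /p/ is a voiceless stop between vowels /i/ and /a/, so it voices to [b]. /k/ is a voiceless stop between vowels /a/ and /i/, so it voices to [g]. → [klexibaagiva].
/bakjuixevowa/: the rule's environment is not met; surfaces unchanged as [bakjuixevowa].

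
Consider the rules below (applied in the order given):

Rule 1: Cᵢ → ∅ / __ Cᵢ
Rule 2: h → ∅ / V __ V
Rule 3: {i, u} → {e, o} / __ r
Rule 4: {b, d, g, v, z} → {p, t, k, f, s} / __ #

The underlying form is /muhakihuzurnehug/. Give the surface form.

muakiuzorneuk

Rule 1 (degemination): no segment meets the environment; /muhakihuzurnehug/ is unchanged.
Rule 2 (intervocalic h-deletion): /h/ occurs between vowels /u/ and /a/, so it deletes. /h/ occurs between vowels /i/ and /u/, so it deletes. /h/ occurs between vowels /e/ and /u/, so it deletes. /muhakihuzurnehug/ → muakiuzurneug.
Rule 3 (pre-rhotic lowering): /u/ is a high vowel immediately before /r/, so it lowers to [o]. /muakiuzurneug/ → muakiuzorneug.
Rule 4 (final devoicing): /g/ is a voiced obstruent in word-final position, so it devoices to [k]. /muakiuzorneug/ → muakiuzorneuk.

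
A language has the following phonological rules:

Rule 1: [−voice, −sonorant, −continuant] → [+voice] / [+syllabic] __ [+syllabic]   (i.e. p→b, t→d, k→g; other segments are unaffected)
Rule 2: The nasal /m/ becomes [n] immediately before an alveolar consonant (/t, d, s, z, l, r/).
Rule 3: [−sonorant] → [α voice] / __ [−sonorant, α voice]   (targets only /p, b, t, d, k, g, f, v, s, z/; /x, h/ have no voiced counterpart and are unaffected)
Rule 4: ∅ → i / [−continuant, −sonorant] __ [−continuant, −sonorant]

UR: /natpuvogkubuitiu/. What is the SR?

Rule 1 (intervocalic voicing): /t/ is a voiceless stop between vowels /i/ and /i/, so it voices to [d]. /natpuvogkubuitiu/ → natpuvogkubuidiu.
Rule 2 (nasal place assimilation): no segment meets the environment; /natpuvogkubuidiu/ is unchanged.
Rule 3 (regressive voicing assimilation): /g/ precedes the voiceless obstruent /k/, so it devoices to [k] by assimilation. /natpuvogkubuidiu/ → natpuvokkubuidiu.
Rule 4 (stop-cluster i-epenthesis): /t/ and /p/ form a stop–stop cluster, so [i] is inserted between them. /k/ and /k/ form a stop–stop cluster, so [i] is inserted between them. /natpuvokkubuidiu/ → natipuvokikubuidiu.

natipuvokikubuidiu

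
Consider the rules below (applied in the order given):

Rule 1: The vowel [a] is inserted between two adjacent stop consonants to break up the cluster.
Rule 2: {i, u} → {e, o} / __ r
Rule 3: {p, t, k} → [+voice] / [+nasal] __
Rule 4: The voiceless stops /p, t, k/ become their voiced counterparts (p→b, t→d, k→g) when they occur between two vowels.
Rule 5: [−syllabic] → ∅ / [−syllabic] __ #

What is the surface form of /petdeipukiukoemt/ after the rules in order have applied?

Rule 1 (stop-cluster a-epenthesis): /t/ and /d/ form a stop–stop cluster, so [a] is inserted between them. /petdeipukiukoemt/ → petadeipukiukoemt.
Rule 2 (pre-rhotic lowering): no segment meets the environment; /petadeipukiukoemt/ is unchanged.
Rule 3 (post-nasal voicing): /t/ is a voiceless stop immediately after the nasal /m/, so it voices to [d]. /petadeipukiukoemt/ → petadeipukiukoemd.
Rule 4 (intervocalic voicing): /t/ is a voiceless stop between vowels /e/ and /a/, so it voices to [d]. /p/ is a voiceless stop between vowels /i/ and /u/, so it voices to [b]. /k/ is a voiceless stop between vowels /u/ and /i/, so it voices to [g]. /k/ is a voiceless stop between vowels /u/ and /o/, so it voices to [g]. /petadeipukiukoemd/ → pedadeibugiugoemd.
Rule 5 (final cluster simplification): /d/ is the second consonant of a word-final cluster /md/, so it deletes. /pedadeibugiugoemd/ → pedadeibugiugoem.

pedadeibugiugoem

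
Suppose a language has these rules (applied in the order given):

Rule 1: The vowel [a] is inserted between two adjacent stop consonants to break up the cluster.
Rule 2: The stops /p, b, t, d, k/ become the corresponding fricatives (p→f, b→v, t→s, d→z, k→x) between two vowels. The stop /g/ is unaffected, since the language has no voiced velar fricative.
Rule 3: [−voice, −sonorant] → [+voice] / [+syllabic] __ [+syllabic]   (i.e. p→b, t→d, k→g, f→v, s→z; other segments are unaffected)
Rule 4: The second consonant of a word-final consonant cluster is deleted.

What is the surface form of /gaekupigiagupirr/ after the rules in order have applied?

Rule 1 (stop-cluster a-epenthesis): no segment meets the environment; /gaekupigiagupirr/ is unchanged.
Rule 2 (intervocalic spirantization): /k/ is a stop between vowels /e/ and /u/, so it spirantizes to the fricative [x]. /p/ is a stop between vowels /u/ and /i/, so it spirantizes to the fricative [f]. /p/ is a stop between vowels /u/ and /i/, so it spirantizes to the fricative [f]. /gaekupigiagupirr/ → gaexufigiagufirr.
Rule 3 (intervocalic voicing): /f/ is a voiceless obstruent between vowels /u/ and /i/, so it voices to [v]. /f/ is a voiceless obstruent between vowels /u/ and /i/, so it voices to [v]. /gaexufigiagufirr/ → gaexuvigiaguvirr.
Rule 4 (final cluster simplification): /r/ is the second consonant of a word-final cluster /rr/, so it deletes. /gaexuvigiaguvirr/ → gaexuvigiaguvir.

gaexuvigiaguvir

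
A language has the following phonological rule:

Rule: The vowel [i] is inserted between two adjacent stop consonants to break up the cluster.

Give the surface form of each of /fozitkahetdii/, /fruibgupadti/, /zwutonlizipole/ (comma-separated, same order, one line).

fozitikahetidii, fruibigupaditi, zwutonlizipole

/fozitkahetdii/: /t/ and /k/ form a stop–stop cluster, so [i] is inserted between them. /t/ and /d/ form a stop–stop cluster, so [i] is inserted between them. → [fozitikahetidii].
/fruibgupadti/: /b/ and /g/ form a stop–stop cluster, so [i] is inserted between them. /d/ and /t/ form a stop–stop cluster, so [i] is inserted between them. → [fruibigupaditi].
/zwutonlizipole/: the rule's environment is not met; surfaces unchanged as [zwutonlizipole].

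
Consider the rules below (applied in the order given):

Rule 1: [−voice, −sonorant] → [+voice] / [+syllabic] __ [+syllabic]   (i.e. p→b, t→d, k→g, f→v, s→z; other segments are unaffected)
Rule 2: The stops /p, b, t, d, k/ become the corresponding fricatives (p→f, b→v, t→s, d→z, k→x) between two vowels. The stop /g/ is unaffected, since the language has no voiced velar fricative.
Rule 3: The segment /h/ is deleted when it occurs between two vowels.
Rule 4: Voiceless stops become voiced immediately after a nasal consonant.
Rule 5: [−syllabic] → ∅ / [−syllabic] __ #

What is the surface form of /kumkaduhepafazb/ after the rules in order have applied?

Rule 1 (intervocalic voicing): /p/ is a voiceless obstruent between vowels /e/ and /a/, so it voices to [b]. /f/ is a voiceless obstruent between vowels /a/ and /a/, so it voices to [v]. /kumkaduhepafazb/ → kumkaduhebavazb.
Rule 2 (intervocalic spirantization): /d/ is a stop between vowels /a/ and /u/, so it spirantizes to the fricative [z]. /b/ is a stop between vowels /e/ and /a/, so it spirantizes to the fricative [v]. /kumkaduhebavazb/ → kumkazuhevavazb.
Rule 3 (intervocalic h-deletion): /h/ occurs between vowels /u/ and /e/, so it deletes. /kumkazuhevavazb/ → kumkazuevavazb.
Rule 4 (post-nasal voicing): /k/ is a voiceless stop immediately after the nasal /m/, so it voices to [g]. /kumkazuevavazb/ → kumgazuevavazb.
Rule 5 (final cluster simplification): /b/ is the second consonant of a word-final cluster /zb/, so it deletes. /kumgazuevavazb/ → kumgazuevavaz.

kumgazuevavaz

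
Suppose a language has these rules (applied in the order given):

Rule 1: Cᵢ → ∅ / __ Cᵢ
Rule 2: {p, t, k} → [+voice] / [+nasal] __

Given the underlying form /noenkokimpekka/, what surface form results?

Rule 1 (degemination): /kk/ is a geminate; the first /k/ deletes. /noenkokimpekka/ → noenkokimpeka.
Rule 2 (post-nasal voicing): /k/ is a voiceless stop immediately after the nasal /n/, so it voices to [g]. /p/ is a voiceless stop immediately after the nasal /m/, so it voices to [b]. /noenkokimpeka/ → noengokimbeka.

noengokimbeka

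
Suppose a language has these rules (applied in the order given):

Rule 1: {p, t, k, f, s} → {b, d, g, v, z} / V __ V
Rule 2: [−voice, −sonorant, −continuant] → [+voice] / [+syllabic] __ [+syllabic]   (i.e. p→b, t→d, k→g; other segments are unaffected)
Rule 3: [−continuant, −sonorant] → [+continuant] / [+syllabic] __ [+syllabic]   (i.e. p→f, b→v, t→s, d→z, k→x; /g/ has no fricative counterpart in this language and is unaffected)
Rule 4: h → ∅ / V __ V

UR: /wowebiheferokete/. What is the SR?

Rule 1 (intervocalic voicing): /f/ is a voiceless obstruent between vowels /e/ and /e/, so it voices to [v]. /k/ is a voiceless obstruent between vowels /o/ and /e/, so it voices to [g]. /t/ is a voiceless obstruent between vowels /e/ and /e/, so it voices to [d]. /wowebiheferokete/ → wowebiheverogede.
Rule 2 (intervocalic voicing): no segment meets the environment; /wowebiheverogede/ is unchanged.
Rule 3 (intervocalic spirantization): /b/ is a stop between vowels /e/ and /i/, so it spirantizes to the fricative [v]. /d/ is a stop between vowels /e/ and /e/, so it spirantizes to the fricative [z]. /wowebiheverogede/ → woweviheverogeze.
Rule 4 (intervocalic h-deletion): /h/ occurs between vowels /i/ and /e/, so it deletes. /woweviheverogeze/ → wowevieverogeze.

wowevieverogeze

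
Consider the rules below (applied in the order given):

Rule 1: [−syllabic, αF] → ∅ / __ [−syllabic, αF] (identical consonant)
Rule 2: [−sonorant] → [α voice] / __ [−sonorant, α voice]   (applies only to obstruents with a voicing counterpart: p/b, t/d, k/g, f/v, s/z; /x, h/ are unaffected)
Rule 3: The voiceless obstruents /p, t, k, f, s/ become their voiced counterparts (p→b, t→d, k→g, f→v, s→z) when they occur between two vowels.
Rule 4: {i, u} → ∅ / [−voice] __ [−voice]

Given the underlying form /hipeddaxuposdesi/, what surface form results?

Rule 1 (degemination): /dd/ is a geminate; the first /d/ deletes. /hipeddaxuposdesi/ → hipedaxuposdesi.
Rule 2 (regressive voicing assimilation): /s/ precedes the voiced obstruent /d/, so it voices to [z] by assimilation. /hipedaxuposdesi/ → hipedaxupozdesi.
Rule 3 (intervocalic voicing): /p/ is a voiceless obstruent between vowels /i/ and /e/, so it voices to [b]. /p/ is a voiceless obstruent between vowels /u/ and /o/, so it voices to [b]. /s/ is a voiceless obstruent between vowels /e/ and /i/, so it voices to [z]. /hipedaxupozdesi/ → hibedaxubozdezi.
Rule 4 (high vowel syncope): no segment meets the environment; /hibedaxubozdezi/ is unchanged.

hibedaxubozdezi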